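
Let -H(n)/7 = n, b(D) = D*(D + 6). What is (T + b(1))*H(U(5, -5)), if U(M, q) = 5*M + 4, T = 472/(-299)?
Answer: -329063/299 ≈ -1100.5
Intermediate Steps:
b(D) = D*(6 + D)
T = -472/299 (T = 472*(-1/299) = -472/299 ≈ -1.5786)
U(M, q) = 4 + 5*M
H(n) = -7*n
(T + b(1))*H(U(5, -5)) = (-472/299 + 1*(6 + 1))*(-7*(4 + 5*5)) = (-472/299 + 1*7)*(-7*(4 + 25)) = (-472/299 + 7)*(-7*29) = (1621/299)*(-203) = -329063/299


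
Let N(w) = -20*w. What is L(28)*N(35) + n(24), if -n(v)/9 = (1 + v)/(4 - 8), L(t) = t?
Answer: -78175/4 ≈ -19544.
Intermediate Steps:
n(v) = 9/4 + 9*v/4 (n(v) = -9*(1 + v)/(4 - 8) = -9*(1 + v)/(-4) = -9*(1 + v)*(-1)/4 = -9*(-¼ - v/4) = 9/4 + 9*v/4)
L(28)*N(35) + n(24) = 28*(-20*35) + (9/4 + (9/4)*24) = 28*(-700) + (9/4 + 54) = -19600 + 225/4 = -78175/4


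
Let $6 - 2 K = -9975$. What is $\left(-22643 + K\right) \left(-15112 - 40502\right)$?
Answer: $981726135$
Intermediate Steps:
$K = \frac{9981}{2}$ ($K = 3 - - \frac{9975}{2} = 3 + \frac{9975}{2} = \frac{9981}{2} \approx 4990.5$)
$\left(-22643 + K\right) \left(-15112 - 40502\right) = \left(-22643 + \frac{9981}{2}\right) \left(-15112 - 40502\right) = \left(- \frac{35305}{2}\right) \left(-55614\right) = 981726135$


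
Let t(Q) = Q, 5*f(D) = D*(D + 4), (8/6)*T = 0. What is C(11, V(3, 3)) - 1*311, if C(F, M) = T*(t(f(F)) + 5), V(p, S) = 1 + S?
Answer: -311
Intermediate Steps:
T = 0 (T = (¾)*0 = 0)
f(D) = D*(4 + D)/5 (f(D) = (D*(D + 4))/5 = (D*(4 + D))/5 = D*(4 + D)/5)
C(F, M) = 0 (C(F, M) = 0*(F*(4 + F)/5 + 5) = 0*(5 + F*(4 + F)/5) = 0)
C(11, V(3, 3)) - 1*311 = 0 - 1*311 = 0 - 311 = -311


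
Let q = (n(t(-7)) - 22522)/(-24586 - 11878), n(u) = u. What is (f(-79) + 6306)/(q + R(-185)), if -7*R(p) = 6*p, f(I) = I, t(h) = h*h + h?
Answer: 99339331/2539525 ≈ 39.117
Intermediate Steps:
t(h) = h + h² (t(h) = h² + h = h + h²)
q = 1405/2279 (q = (-7*(1 - 7) - 22522)/(-24586 - 11878) = (-7*(-6) - 22522)/(-36464) = (42 - 22522)*(-1/36464) = -22480*(-1/36464) = 1405/2279 ≈ 0.61650)
R(p) = -6*p/7
(f(-79) + 6306)/(q + R(-185)) = (-79 + 6306)/(1405/2279 - 6/7*(-185)) = 6227/(1405/2279 + 1110/7) = 6227/(2539525/15953) = 6227*(15953/2539525) = 99339331/2539525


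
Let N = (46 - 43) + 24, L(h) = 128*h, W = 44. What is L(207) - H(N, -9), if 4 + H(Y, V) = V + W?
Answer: 26465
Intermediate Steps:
N = 27 (N = 3 + 24 = 27)
H(Y, V) = 40 + V (H(Y, V) = -4 + (V + 44) = -4 + (44 + V) = 40 + V)
L(207) - H(N, -9) = 128*207 - (40 - 9) = 26496 - 1*31 = 26496 - 31 = 26465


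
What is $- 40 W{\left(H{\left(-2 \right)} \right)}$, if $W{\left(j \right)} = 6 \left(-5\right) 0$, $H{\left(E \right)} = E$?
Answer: $0$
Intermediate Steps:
$W{\left(j \right)} = 0$ ($W{\left(j \right)} = \left(-30\right) 0 = 0$)
$- 40 W{\left(H{\left(-2 \right)} \right)} = \left(-40\right) 0 = 0$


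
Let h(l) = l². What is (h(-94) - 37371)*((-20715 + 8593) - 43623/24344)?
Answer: 8421865299185/24344 ≈ 3.4595e+8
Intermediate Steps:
(h(-94) - 37371)*((-20715 + 8593) - 43623/24344) = ((-94)² - 37371)*((-20715 + 8593) - 43623/24344) = (8836 - 37371)*(-12122 - 43623*1/24344) = -28535*(-12122 - 43623/24344) = -28535*(-295141591/24344) = 8421865299185/24344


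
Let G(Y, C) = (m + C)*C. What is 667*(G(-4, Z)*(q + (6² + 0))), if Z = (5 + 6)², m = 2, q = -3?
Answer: 327589713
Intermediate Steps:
Z = 121 (Z = 11² = 121)
G(Y, C) = C*(2 + C) (G(Y, C) = (2 + C)*C = C*(2 + C))
667*(G(-4, Z)*(q + (6² + 0))) = 667*((121*(2 + 121))*(-3 + (6² + 0))) = 667*((121*123)*(-3 + (36 + 0))) = 667*(14883*(-3 + 36)) = 667*(14883*33) = 667*491139 = 327589713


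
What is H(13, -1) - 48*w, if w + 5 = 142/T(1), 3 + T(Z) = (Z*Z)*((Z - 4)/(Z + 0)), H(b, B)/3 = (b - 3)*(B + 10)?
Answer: 1646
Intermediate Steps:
H(b, B) = 3*(-3 + b)*(10 + B) (H(b, B) = 3*((b - 3)*(B + 10)) = 3*((-3 + b)*(10 + B)) = 3*(-3 + b)*(10 + B))
T(Z) = -3 + Z*(-4 + Z) (T(Z) = -3 + (Z*Z)*((Z - 4)/(Z + 0)) = -3 + Z²*((-4 + Z)/Z) = -3 + Z*(-4 + Z))
w = -86/3 (w = -5 + 142/(-3 + 1² - 4*1) = -5 + 142/(-3 + 1 - 4) = -5 + 142/(-6) = -5 + 142*(-⅙) = -5 - 71/3 = -86/3 ≈ -28.667)
H(13, -1) - 48*w = (-90 - 9*(-1) + 30*13 + 3*(-1)*13) - 48*(-86/3) = (-90 + 9 + 390 - 39) + 1376 = 270 + 1376 = 1646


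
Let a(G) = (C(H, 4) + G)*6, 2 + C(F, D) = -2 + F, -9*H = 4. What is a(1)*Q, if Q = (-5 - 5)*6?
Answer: 1240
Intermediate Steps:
H = -4/9 (H = -⅑*4 = -4/9 ≈ -0.44444)
C(F, D) = -4 + F (C(F, D) = -2 + (-2 + F) = -4 + F)
Q = -60 (Q = -10*6 = -60)
a(G) = -80/3 + 6*G (a(G) = ((-4 - 4/9) + G)*6 = (-40/9 + G)*6 = -80/3 + 6*G)
a(1)*Q = (-80/3 + 6*1)*(-60) = (-80/3 + 6)*(-60) = -62/3*(-60) = 1240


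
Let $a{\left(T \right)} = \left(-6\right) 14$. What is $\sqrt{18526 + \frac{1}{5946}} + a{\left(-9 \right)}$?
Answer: $-84 + \frac{\sqrt{654985179762}}{5946} \approx 52.11$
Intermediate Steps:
$a{\left(T \right)} = -84$
$\sqrt{18526 + \frac{1}{5946}} + a{\left(-9 \right)} = \sqrt{18526 + \frac{1}{5946}} - 84 = \sqrt{\frac{110155597}{5946}} - 84 = \frac{\sqrt{654985179762}}{5946} - 84 = -84 + \frac{\sqrt{654985179762}}{5946}$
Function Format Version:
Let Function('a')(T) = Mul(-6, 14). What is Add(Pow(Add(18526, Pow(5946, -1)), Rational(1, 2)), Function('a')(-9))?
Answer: Add(-84, Mul(Rational(1, 5946), Pow(654985179762, Rational(1, 2)))) ≈ 52.110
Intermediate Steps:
Function('a')(T) = -84
Add(Pow(Add(18526, Pow(5946, -1)), Rational(1, 2)), Function('a')(-9)) = Add(Pow(Add(18526, Pow(5946, -1)), Rational(1, 2)), -84) = Add(Pow(Add(18526, Rational(1, 5946)), Rational(1, 2)), -84) = Add(Pow(Rational(110155597, 5946), Rational(1, 2)), -84) = Add(Mul(Rational(1, 5946), Pow(654985179762, Rational(1, 2))), -84) = Add(-84, Mul(Rational(1, 5946), Pow(654985179762, Rational(1, 2))))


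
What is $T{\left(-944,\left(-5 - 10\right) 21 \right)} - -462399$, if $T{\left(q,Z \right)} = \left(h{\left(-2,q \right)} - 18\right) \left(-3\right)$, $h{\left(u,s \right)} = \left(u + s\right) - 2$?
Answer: $465297$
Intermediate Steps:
$h{\left(u,s \right)} = -2 + s + u$ ($h{\left(u,s \right)} = \left(s + u\right) - 2 = -2 + s + u$)
$T{\left(q,Z \right)} = 66 - 3 q$ ($T{\left(q,Z \right)} = \left(\left(-2 + q - 2\right) - 18\right) \left(-3\right) = \left(\left(-4 + q\right) - 18\right) \left(-3\right) = \left(-22 + q\right) \left(-3\right) = 66 - 3 q$)
$T{\left(-944,\left(-5 - 10\right) 21 \right)} - -462399 = \left(66 - -2832\right) - -462399 = \left(66 + 2832\right) + 462399 = 2898 + 462399 = 465297$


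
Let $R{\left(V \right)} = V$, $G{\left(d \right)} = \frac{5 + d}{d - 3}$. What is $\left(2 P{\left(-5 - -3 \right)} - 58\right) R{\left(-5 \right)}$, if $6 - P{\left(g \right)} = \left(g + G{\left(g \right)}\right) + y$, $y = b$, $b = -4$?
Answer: $164$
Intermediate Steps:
$G{\left(d \right)} = \frac{5 + d}{-3 + d}$
$y = -4$
$P{\left(g \right)} = 10 - g - \frac{5 + g}{-3 + g}$ ($P{\left(g \right)} = 6 - \left(\left(g + \frac{5 + g}{-3 + g}\right) - 4\right) = 6 - \left(-4 + g + \frac{5 + g}{-3 + g}\right) = 10 - g - \frac{5 + g}{-3 + g}$)
$\left(2 P{\left(-5 - -3 \right)} - 58\right) R{\left(-5 \right)} = \left(2 \frac{-35 - \left(-5 - -3\right)^{2} + 12 \left(-5 - -3\right)}{-3 - 2} - 58\right) \left(-5\right) = \left(2 \frac{-35 - \left(-5 + 3\right)^{2} + 12 \left(-5 + 3\right)}{-3 + \left(-5 + 3\right)} - 58\right) \left(-5\right) = \left(2 \frac{-35 - \left(-2\right)^{2} + 12 \left(-2\right)}{-3 - 2} - 58\right) \left(-5\right) = \left(2 \frac{-35 - 4 - 24}{-5} - 58\right) \left(-5\right) = \left(2 \left(- \frac{-35 - 4 - 24}{5}\right) - 58\right) \left(-5\right) = \left(2 \left(\left(- \frac{1}{5}\right) \left(-63\right)\right) - 58\right) \left(-5\right) = \left(2 \cdot \frac{63}{5} - 58\right) \left(-5\right) = \left(\frac{126}{5} - 58\right) \left(-5\right) = \left(- \frac{164}{5}\right) \left(-5\right) = 164$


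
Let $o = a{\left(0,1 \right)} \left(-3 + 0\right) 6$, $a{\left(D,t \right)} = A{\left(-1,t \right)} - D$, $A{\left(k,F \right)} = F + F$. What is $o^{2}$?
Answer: $1296$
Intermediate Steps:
$A{\left(k,F \right)} = 2 F$
$a{\left(D,t \right)} = - D + 2 t$ ($a{\left(D,t \right)} = 2 t - D = - D + 2 t$)
$o = -36$ ($o = \left(\left(-1\right) 0 + 2 \cdot 1\right) \left(-3 + 0\right) 6 = \left(0 + 2\right) \left(\left(-3\right) 6\right) = 2 \left(-18\right) = -36$)
$o^{2} = \left(-36\right)^{2} = 1296$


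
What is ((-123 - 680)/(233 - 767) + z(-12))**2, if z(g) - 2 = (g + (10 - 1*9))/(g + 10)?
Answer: 5779216/71289 ≈ 81.067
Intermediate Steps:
z(g) = 2 + (1 + g)/(10 + g) (z(g) = 2 + (g + (10 - 1*9))/(g + 10) = 2 + (g + (10 - 9))/(10 + g) = 2 + (g + 1)/(10 + g) = 2 + (1 + g)/(10 + g))
((-123 - 680)/(233 - 767) + z(-12))**2 = ((-123 - 680)/(233 - 767) + 3*(7 - 12)/(10 - 12))**2 = (-803/(-534) + 3*(-5)/(-2))**2 = (-803*(-1/534) + 3*(-1/2)*(-5))**2 = (803/534 + 15/2)**2 = (2404/267)**2 = 5779216/71289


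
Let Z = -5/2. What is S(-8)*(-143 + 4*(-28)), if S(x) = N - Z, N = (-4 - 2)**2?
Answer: -19635/2 ≈ -9817.5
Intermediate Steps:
Z = -5/2 (Z = -5*1/2 = -5/2 ≈ -2.5000)
N = 36 (N = (-6)**2 = 36)
S(x) = 77/2 (S(x) = 36 - 1*(-5/2) = 36 + 5/2 = 77/2)
S(-8)*(-143 + 4*(-28)) = 77*(-143 + 4*(-28))/2 = 77*(-143 - 112)/2 = (77/2)*(-255) = -19635/2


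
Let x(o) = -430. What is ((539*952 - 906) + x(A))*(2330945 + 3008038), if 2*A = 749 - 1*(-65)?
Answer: 2732448787536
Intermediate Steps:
A = 407 (A = (749 - 1*(-65))/2 = (749 + 65)/2 = (½)*814 = 407)
((539*952 - 906) + x(A))*(2330945 + 3008038) = ((539*952 - 906) - 430)*(2330945 + 3008038) = ((513128 - 906) - 430)*5338983 = (512222 - 430)*5338983 = 511792*5338983 = 2732448787536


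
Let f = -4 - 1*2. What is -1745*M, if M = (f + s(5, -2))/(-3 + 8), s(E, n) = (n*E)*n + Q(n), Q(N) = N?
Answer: -4188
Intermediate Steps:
s(E, n) = n + E*n² (s(E, n) = (n*E)*n + n = (E*n)*n + n = E*n² + n = n + E*n²)
f = -6 (f = -4 - 2 = -6)
M = 12/5 (M = (-6 - 2*(1 + 5*(-2)))/(-3 + 8) = (-6 - 2*(1 - 10))/5 = (-6 - 2*(-9))*(⅕) = (-6 + 18)*(⅕) = 12*(⅕) = 12/5 ≈ 2.4000)
-1745*M = -1745*12/5 = -4188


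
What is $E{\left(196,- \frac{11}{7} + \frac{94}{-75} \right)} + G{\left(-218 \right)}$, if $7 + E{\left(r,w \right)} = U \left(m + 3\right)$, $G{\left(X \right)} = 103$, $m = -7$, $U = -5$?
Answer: $116$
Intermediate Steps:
$E{\left(r,w \right)} = 13$ ($E{\left(r,w \right)} = -7 - 5 \left(-7 + 3\right) = -7 - -20 = -7 + 20 = 13$)
$E{\left(196,- \frac{11}{7} + \frac{94}{-75} \right)} + G{\left(-218 \right)} = 13 + 103 = 116$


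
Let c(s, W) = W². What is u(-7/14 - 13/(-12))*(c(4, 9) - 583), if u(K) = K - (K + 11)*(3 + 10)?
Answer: 75300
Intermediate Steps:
u(K) = -143 - 12*K (u(K) = K - (11 + K)*13 = K - (143 + 13*K) = K + (-143 - 13*K) = -143 - 12*K)
u(-7/14 - 13/(-12))*(c(4, 9) - 583) = (-143 - 12*(-7/14 - 13/(-12)))*(9² - 583) = (-143 - 12*(-7*1/14 - 13*(-1/12)))*(81 - 583) = (-143 - 12*(-½ + 13/12))*(-502) = (-143 - 12*7/12)*(-502) = (-143 - 7)*(-502) = -150*(-502) = 75300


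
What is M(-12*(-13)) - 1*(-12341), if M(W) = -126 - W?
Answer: 12059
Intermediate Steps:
M(-12*(-13)) - 1*(-12341) = (-126 - (-12)*(-13)) - 1*(-12341) = (-126 - 1*156) + 12341 = (-126 - 156) + 12341 = -282 + 12341 = 12059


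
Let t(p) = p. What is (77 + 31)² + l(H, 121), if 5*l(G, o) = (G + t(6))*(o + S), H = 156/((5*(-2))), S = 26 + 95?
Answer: 279984/25 ≈ 11199.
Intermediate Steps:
S = 121
H = -78/5 (H = 156/(-10) = 156*(-⅒) = -78/5 ≈ -15.600)
l(G, o) = (6 + G)*(121 + o)/5 (l(G, o) = ((G + 6)*(o + 121))/5 = ((6 + G)*(121 + o))/5 = (6 + G)*(121 + o)/5)
(77 + 31)² + l(H, 121) = (77 + 31)² + (726/5 + (6/5)*121 + (121/5)*(-78/5) + (⅕)*(-78/5)*121) = 108² + (726/5 + 726/5 - 9438/25 - 9438/25) = 11664 - 11616/25 = 279984/25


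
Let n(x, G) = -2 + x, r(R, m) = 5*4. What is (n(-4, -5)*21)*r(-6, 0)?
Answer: -2520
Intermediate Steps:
r(R, m) = 20
(n(-4, -5)*21)*r(-6, 0) = ((-2 - 4)*21)*20 = -6*21*20 = -126*20 = -2520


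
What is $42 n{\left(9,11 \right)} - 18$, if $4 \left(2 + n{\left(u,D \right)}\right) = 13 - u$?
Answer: $-60$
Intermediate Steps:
$n{\left(u,D \right)} = \frac{5}{4} - \frac{u}{4}$ ($n{\left(u,D \right)} = -2 + \frac{13 - u}{4} = -2 - \left(- \frac{13}{4} + \frac{u}{4}\right) = \frac{5}{4} - \frac{u}{4}$)
$42 n{\left(9,11 \right)} - 18 = 42 \left(\frac{5}{4} - \frac{9}{4}\right) - 18 = 42 \left(-1\right) - 18 = -42 - 18 = -60$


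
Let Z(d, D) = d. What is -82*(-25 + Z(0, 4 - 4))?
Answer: 2050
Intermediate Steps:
-82*(-25 + Z(0, 4 - 4)) = -82*(-25 + 0) = -82*(-25) = 2050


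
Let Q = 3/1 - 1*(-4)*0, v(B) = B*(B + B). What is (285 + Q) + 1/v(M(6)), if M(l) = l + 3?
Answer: 46657/162 ≈ 288.01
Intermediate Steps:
M(l) = 3 + l
v(B) = 2*B² (v(B) = B*(2*B) = 2*B²)
Q = 3 (Q = 3*1 + 4*0 = 3 + 0 = 3)
(285 + Q) + 1/v(M(6)) = (285 + 3) + 1/(2*(3 + 6)²) = 288 + 1/(2*9²) = 288 + 1/(2*81) = 288 + 1/162 = 46657/162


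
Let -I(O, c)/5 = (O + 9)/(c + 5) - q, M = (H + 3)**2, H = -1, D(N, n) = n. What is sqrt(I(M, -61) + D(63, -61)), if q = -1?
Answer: I*sqrt(50834)/28 ≈ 8.0523*I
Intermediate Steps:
M = 4 (M = (-1 + 3)**2 = 2**2 = 4)
I(O, c) = -5 - 5*(9 + O)/(5 + c) (I(O, c) = -5*((O + 9)/(c + 5) - 1*(-1)) = -5*((9 + O)/(5 + c) + 1) = -5*(1 + (9 + O)/(5 + c)) = -5 - 5*(9 + O)/(5 + c))
sqrt(I(M, -61) + D(63, -61)) = sqrt(5*(-14 - 1*4 - 1*(-61))/(5 - 61) - 61) = sqrt(5*(-14 - 4 + 61)/(-56) - 61) = sqrt(5*(-1/56)*43 - 61) = sqrt(-215/56 - 61) = sqrt(-3631/56) = I*sqrt(50834)/28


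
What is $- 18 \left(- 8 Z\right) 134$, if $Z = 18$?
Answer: $347328$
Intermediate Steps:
$- 18 \left(- 8 Z\right) 134 = - 18 \left(\left(-8\right) 18\right) 134 = \left(-18\right) \left(-144\right) 134 = 2592 \cdot 134 = 347328$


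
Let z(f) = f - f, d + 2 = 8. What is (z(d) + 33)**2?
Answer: 1089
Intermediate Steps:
d = 6 (d = -2 + 8 = 6)
z(f) = 0
(z(d) + 33)**2 = (0 + 33)**2 = 33**2 = 1089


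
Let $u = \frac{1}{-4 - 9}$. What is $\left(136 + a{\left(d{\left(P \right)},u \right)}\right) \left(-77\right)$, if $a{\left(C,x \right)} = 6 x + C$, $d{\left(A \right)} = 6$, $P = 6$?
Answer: $- \frac{141680}{13} \approx -10898.0$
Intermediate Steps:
$u = - \frac{1}{13}$ ($u = \frac{1}{-13} = - \frac{1}{13} \approx -0.076923$)
$a{\left(C,x \right)} = C + 6 x$
$\left(136 + a{\left(d{\left(P \right)},u \right)}\right) \left(-77\right) = \left(136 + \left(6 + 6 \left(- \frac{1}{13}\right)\right)\right) \left(-77\right) = \left(136 + \left(6 - \frac{6}{13}\right)\right) \left(-77\right) = \left(136 + \frac{72}{13}\right) \left(-77\right) = \frac{1840}{13} \left(-77\right) = - \frac{141680}{13}$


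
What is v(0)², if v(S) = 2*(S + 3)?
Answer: 36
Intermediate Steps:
v(S) = 6 + 2*S (v(S) = 2*(3 + S) = 6 + 2*S)
v(0)² = (6 + 2*0)² = (6 + 0)² = 6² = 36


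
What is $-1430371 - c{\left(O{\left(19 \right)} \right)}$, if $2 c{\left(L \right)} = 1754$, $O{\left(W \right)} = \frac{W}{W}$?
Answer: $-1431248$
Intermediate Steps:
$O{\left(W \right)} = 1$
$c{\left(L \right)} = 877$ ($c{\left(L \right)} = \frac{1}{2} \cdot 1754 = 877$)
$-1430371 - c{\left(O{\left(19 \right)} \right)} = -1430371 - 877 = -1431248$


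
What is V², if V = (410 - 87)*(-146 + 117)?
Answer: 87740689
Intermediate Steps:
V = -9367 (V = 323*(-29) = -9367)
V² = (-9367)² = 87740689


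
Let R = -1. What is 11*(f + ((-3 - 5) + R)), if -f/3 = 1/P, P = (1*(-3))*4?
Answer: -385/4 ≈ -96.250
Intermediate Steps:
P = -12 (P = -3*4 = -12)
f = 1/4 (f = -3/(-12) = -3*(-1/12) = 1/4 ≈ 0.25000)
11*(f + ((-3 - 5) + R)) = 11*(1/4 + ((-3 - 5) - 1)) = 11*(1/4 + (-8 - 1)) = 11*(1/4 - 9) = 11*(-35/4) = -385/4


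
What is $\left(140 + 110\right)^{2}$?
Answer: $62500$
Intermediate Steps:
$\left(140 + 110\right)^{2} = 250^{2} = 62500$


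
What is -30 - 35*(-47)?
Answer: 1615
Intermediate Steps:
-30 - 35*(-47) = -30 + 1645 = 1615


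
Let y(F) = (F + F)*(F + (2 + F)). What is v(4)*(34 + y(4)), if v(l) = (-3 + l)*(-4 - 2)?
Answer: -684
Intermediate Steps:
v(l) = 18 - 6*l (v(l) = (-3 + l)*(-6) = 18 - 6*l)
y(F) = 2*F*(2 + 2*F) (y(F) = (2*F)*(2 + 2*F) = 2*F*(2 + 2*F))
v(4)*(34 + y(4)) = (18 - 6*4)*(34 + 4*4*(1 + 4)) = (18 - 24)*(34 + 4*4*5) = -6*(34 + 80) = -6*114 = -684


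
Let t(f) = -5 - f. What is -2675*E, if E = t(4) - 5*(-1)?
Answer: 10700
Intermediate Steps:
E = -4 (E = (-5 - 1*4) - 5*(-1) = (-5 - 4) + 5 = -9 + 5 = -4)
-2675*E = -2675*(-4) = 10700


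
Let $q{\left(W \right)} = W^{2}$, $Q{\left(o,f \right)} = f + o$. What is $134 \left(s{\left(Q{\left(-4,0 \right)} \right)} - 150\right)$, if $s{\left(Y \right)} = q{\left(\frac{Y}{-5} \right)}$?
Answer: $- \frac{500356}{25} \approx -20014.0$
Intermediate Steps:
$s{\left(Y \right)} = \frac{Y^{2}}{25}$ ($s{\left(Y \right)} = \left(\frac{Y}{-5}\right)^{2} = \left(Y \left(- \frac{1}{5}\right)\right)^{2} = \left(- \frac{Y}{5}\right)^{2} = \frac{Y^{2}}{25}$)
$134 \left(s{\left(Q{\left(-4,0 \right)} \right)} - 150\right) = 134 \left(\frac{\left(0 - 4\right)^{2}}{25} - 150\right) = 134 \left(\frac{\left(-4\right)^{2}}{25} - 150\right) = 134 \left(\frac{1}{25} \cdot 16 - 150\right) = 134 \left(\frac{16}{25} - 150\right) = 134 \left(- \frac{3734}{25}\right) = - \frac{500356}{25}$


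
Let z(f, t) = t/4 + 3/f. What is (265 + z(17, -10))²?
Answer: 79762761/1156 ≈ 68999.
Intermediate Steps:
z(f, t) = 3/f + t/4 (z(f, t) = t*(¼) + 3/f = t/4 + 3/f = 3/f + t/4)
(265 + z(17, -10))² = (265 + (3/17 + (¼)*(-10)))² = (265 + (3*(1/17) - 5/2))² = (265 + (3/17 - 5/2))² = (265 - 79/34)² = (8931/34)² = 79762761/1156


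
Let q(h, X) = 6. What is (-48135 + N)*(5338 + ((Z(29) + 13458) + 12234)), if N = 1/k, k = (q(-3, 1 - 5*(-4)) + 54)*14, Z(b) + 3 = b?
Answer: -52320818306/35 ≈ -1.4949e+9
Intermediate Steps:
Z(b) = -3 + b
k = 840 (k = (6 + 54)*14 = 60*14 = 840)
N = 1/840 ≈ 0.0011905
(-48135 + N)*(5338 + ((Z(29) + 13458) + 12234)) = (-48135 + 1/840)*(5338 + (((-3 + 29) + 13458) + 12234)) = -40433399*(5338 + ((26 + 13458) + 12234))/840 = -40433399*(5338 + (13484 + 12234))/840 = -40433399*(5338 + 25718)/840 = -40433399/840*31056 = -52320818306/35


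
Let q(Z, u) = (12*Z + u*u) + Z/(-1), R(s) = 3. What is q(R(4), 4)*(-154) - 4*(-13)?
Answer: -7494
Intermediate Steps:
q(Z, u) = u**2 + 11*Z (q(Z, u) = (12*Z + u**2) + Z*(-1) = (u**2 + 12*Z) - Z = u**2 + 11*Z)
q(R(4), 4)*(-154) - 4*(-13) = (4**2 + 11*3)*(-154) - 4*(-13) = (16 + 33)*(-154) + 52 = 49*(-154) + 52 = -7546 + 52 = -7494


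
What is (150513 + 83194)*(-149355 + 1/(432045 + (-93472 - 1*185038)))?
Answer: -5359186614778268/153535 ≈ -3.4905e+10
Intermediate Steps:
(150513 + 83194)*(-149355 + 1/(432045 + (-93472 - 1*185038))) = 233707*(-149355 + 1/(432045 + (-93472 - 185038))) = 233707*(-149355 + 1/(432045 - 278510)) = 233707*(-149355 + 1/153535) = 233707*(-22931219924/153535) = -5359186614778268/153535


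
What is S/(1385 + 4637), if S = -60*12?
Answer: -360/3011 ≈ -0.11956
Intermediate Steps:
S = -720
S/(1385 + 4637) = -720/(1385 + 4637) = -720/6022 = -720*1/6022 = -360/3011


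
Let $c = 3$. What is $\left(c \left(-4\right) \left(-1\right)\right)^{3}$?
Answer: $1728$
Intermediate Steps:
$\left(c \left(-4\right) \left(-1\right)\right)^{3} = \left(3 \left(-4\right) \left(-1\right)\right)^{3} = \left(\left(-12\right) \left(-1\right)\right)^{3} = 12^{3} = 1728$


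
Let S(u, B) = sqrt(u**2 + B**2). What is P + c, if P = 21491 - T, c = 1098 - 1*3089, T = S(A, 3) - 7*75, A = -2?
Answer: 20025 - sqrt(13) ≈ 20021.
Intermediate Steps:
S(u, B) = sqrt(B**2 + u**2)
T = -525 + sqrt(13) (T = sqrt(3**2 + (-2)**2) - 7*75 = sqrt(9 + 4) - 525 = sqrt(13) - 525 = -525 + sqrt(13) ≈ -521.39)
c = -1991 (c = 1098 - 3089 = -1991)
P = 22016 - sqrt(13) (P = 21491 - (-525 + sqrt(13)) = 21491 + (525 - sqrt(13)) = 22016 - sqrt(13) ≈ 22012.)
P + c = (22016 - sqrt(13)) - 1991 = 20025 - sqrt(13)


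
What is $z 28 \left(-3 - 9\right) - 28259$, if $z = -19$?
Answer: $-21875$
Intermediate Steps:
$z 28 \left(-3 - 9\right) - 28259 = \left(-19\right) 28 \left(-3 - 9\right) - 28259 = \left(-532\right) \left(-12\right) - 28259 = 6384 - 28259 = -21875$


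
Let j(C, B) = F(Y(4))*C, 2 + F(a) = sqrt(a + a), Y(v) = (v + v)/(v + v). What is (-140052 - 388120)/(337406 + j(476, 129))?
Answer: -44426395522/28300210241 + 62852468*sqrt(2)/28300210241 ≈ -1.5667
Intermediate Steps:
Y(v) = 1 (Y(v) = (2*v)/((2*v)) = (2*v)*(1/(2*v)) = 1)
F(a) = -2 + sqrt(2)*sqrt(a) (F(a) = -2 + sqrt(a + a) = -2 + sqrt(2*a) = -2 + sqrt(2)*sqrt(a))
j(C, B) = C*(-2 + sqrt(2)) (j(C, B) = (-2 + sqrt(2)*sqrt(1))*C = (-2 + sqrt(2)*1)*C = (-2 + sqrt(2))*C = C*(-2 + sqrt(2)))
(-140052 - 388120)/(337406 + j(476, 129)) = (-140052 - 388120)/(337406 + 476*(-2 + sqrt(2))) = -528172/(337406 + (-952 + 476*sqrt(2))) = -528172/(336454 + 476*sqrt(2))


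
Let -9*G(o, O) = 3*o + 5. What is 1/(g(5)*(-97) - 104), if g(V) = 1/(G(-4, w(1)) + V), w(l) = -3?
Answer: -52/6281 ≈ -0.0082789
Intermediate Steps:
G(o, O) = -5/9 - o/3 (G(o, O) = -(3*o + 5)/9 = -(5 + 3*o)/9 = -5/9 - o/3)
g(V) = 1/(7/9 + V) (g(V) = 1/((-5/9 - 1/3*(-4)) + V) = 1/((-5/9 + 4/3) + V) = 1/(7/9 + V))
1/(g(5)*(-97) - 104) = 1/((9/(7 + 9*5))*(-97) - 104) = 1/((9/(7 + 45))*(-97) - 104) = 1/((9/52)*(-97) - 104) = 1/(-873/52 - 104) = 1/(-6281/52) = -52/6281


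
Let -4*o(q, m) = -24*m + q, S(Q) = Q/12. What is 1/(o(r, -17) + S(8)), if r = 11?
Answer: -12/1249 ≈ -0.0096077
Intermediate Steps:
S(Q) = Q/12 (S(Q) = Q*(1/12) = Q/12)
o(q, m) = 6*m - q/4 (o(q, m) = -(-24*m + q)/4 = -(q - 24*m)/4 = 6*m - q/4)
1/(o(r, -17) + S(8)) = 1/((6*(-17) - 1/4*11) + (1/12)*8) = 1/((-102 - 11/4) + 2/3) = 1/(-419/4 + 2/3) = 1/(-1249/12) = -12/1249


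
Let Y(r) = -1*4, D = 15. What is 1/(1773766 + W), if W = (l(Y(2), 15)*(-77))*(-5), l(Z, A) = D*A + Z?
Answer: 1/1858851 ≈ 5.3797e-7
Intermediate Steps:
Y(r) = -4
l(Z, A) = Z + 15*A (l(Z, A) = 15*A + Z = Z + 15*A)
W = 85085 (W = ((-4 + 15*15)*(-77))*(-5) = ((-4 + 225)*(-77))*(-5) = (221*(-77))*(-5) = -17017*(-5) = 85085)
1/(1773766 + W) = 1/(1773766 + 85085) = 1/1858851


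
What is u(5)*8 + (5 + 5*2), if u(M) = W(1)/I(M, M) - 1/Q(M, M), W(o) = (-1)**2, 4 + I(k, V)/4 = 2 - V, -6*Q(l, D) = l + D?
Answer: 683/35 ≈ 19.514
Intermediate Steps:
Q(l, D) = -D/6 - l/6 (Q(l, D) = -(l + D)/6 = -(D + l)/6 = -D/6 - l/6)
I(k, V) = -8 - 4*V (I(k, V) = -16 + 4*(2 - V) = -16 + (8 - 4*V) = -8 - 4*V)
W(o) = 1
u(M) = 1/(-8 - 4*M) + 3/M (u(M) = 1/(-8 - 4*M) - 1/(-M/6 - M/6) = 1/(-8 - 4*M) - 1/((-M/3)) = 1/(-8 - 4*M) - (-3)/M = 1/(-8 - 4*M) + 3/M)
u(5)*8 + (5 + 5*2) = ((1/4)*(24 + 11*5)/(5*(2 + 5)))*8 + (5 + 5*2) = ((1/4)*(1/5)*(24 + 55)/7)*8 + (5 + 10) = ((1/4)*(1/5)*(1/7)*79)*8 + 15 = (79/140)*8 + 15 = 158/35 + 15 = 683/35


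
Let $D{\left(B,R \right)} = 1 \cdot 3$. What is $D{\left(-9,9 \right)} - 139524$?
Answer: $-139521$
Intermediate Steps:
$D{\left(B,R \right)} = 3$
$D{\left(-9,9 \right)} - 139524 = 3 - 139524 = -139521$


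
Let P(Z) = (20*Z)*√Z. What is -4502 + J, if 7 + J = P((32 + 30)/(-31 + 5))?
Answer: -4509 - 620*I*√403/169 ≈ -4509.0 - 73.647*I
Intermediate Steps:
P(Z) = 20*Z^(3/2)
J = -7 - 620*I*√403/169 (J = -7 + 20*((32 + 30)/(-31 + 5))^(3/2) = -7 + 20*(62/(-26))^(3/2) = -7 + 20*(62*(-1/26))^(3/2) = -7 + 20*(-31/13)^(3/2) = -7 + 20*(-31*I*√403/169) = -7 - 620*I*√403/169 ≈ -7.0 - 73.647*I)
-4502 + J = -4502 + (-7 - 620*I*√403/169) = -4509 - 620*I*√403/169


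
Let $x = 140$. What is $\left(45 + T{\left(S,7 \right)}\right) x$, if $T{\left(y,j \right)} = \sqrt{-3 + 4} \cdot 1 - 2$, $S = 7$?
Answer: $6160$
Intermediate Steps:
$T{\left(y,j \right)} = -1$ ($T{\left(y,j \right)} = \sqrt{1} \cdot 1 - 2 = 1 \cdot 1 - 2 = 1 - 2 = -1$)
$\left(45 + T{\left(S,7 \right)}\right) x = \left(45 - 1\right) 140 = 44 \cdot 140 = 6160$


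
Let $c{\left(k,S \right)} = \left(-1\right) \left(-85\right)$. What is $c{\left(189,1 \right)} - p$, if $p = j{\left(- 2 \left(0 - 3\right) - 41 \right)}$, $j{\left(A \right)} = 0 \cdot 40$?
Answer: $85$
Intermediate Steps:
$j{\left(A \right)} = 0$
$p = 0$
$c{\left(k,S \right)} = 85$
$c{\left(189,1 \right)} - p = 85 - 0 = 85 + 0 = 85$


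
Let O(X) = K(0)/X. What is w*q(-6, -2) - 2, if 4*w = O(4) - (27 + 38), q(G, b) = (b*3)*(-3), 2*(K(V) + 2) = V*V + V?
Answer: -1187/4 ≈ -296.75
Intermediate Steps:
K(V) = -2 + V/2 + V²/2 (K(V) = -2 + (V*V + V)/2 = -2 + (V² + V)/2 = -2 + (V + V²)/2 = -2 + (V/2 + V²/2) = -2 + V/2 + V²/2)
q(G, b) = -9*b (q(G, b) = (3*b)*(-3) = -9*b)
O(X) = -2/X (O(X) = (-2 + (½)*0 + (½)*0²)/X = (-2 + 0 + (½)*0)/X = (-2 + 0 + 0)/X = -2/X)
w = -131/8 (w = (-2/4 - (27 + 38))/4 = (-2*¼ - 1*65)/4 = (-½ - 65)/4 = (¼)*(-131/2) = -131/8 ≈ -16.375)
w*q(-6, -2) - 2 = -(-1179)*(-2)/8 - 2 = -131/8*18 - 2 = -1179/4 - 2 = -1187/4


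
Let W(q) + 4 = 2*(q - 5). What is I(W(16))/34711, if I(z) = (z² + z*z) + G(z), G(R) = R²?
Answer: 972/34711 ≈ 0.028003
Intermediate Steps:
W(q) = -14 + 2*q (W(q) = -4 + 2*(q - 5) = -4 + 2*(-5 + q) = -4 + (-10 + 2*q) = -14 + 2*q)
I(z) = 3*z² (I(z) = (z² + z*z) + z² = (z² + z²) + z² = 2*z² + z² = 3*z²)
I(W(16))/34711 = (3*(-14 + 2*16)²)/34711 = (3*(-14 + 32)²)*(1/34711) = (3*18²)*(1/34711) = (3*324)*(1/34711) = 972*(1/34711) = 972/34711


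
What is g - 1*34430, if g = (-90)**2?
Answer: -26330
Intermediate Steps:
g = 8100
g - 1*34430 = 8100 - 1*34430 = 8100 - 34430 = -26330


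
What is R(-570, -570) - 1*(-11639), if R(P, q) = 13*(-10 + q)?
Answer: 4099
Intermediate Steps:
R(P, q) = -130 + 13*q
R(-570, -570) - 1*(-11639) = (-130 + 13*(-570)) - 1*(-11639) = (-130 - 7410) + 11639 = -7540 + 11639 = 4099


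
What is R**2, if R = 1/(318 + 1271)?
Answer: 1/2524921 ≈ 3.9605e-7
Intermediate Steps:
R = 1/1589 ≈ 0.00062933
R**2 = (1/1589)**2 = 1/2524921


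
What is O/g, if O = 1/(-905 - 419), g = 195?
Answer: -1/258180 ≈ -3.8733e-6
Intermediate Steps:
O = -1/1324 (O = 1/(-1324) = -1/1324 ≈ -0.00075529)
O/g = -1/1324/195 = -1/1324*1/195 = -1/258180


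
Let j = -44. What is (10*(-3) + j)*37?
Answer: -2738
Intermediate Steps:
(10*(-3) + j)*37 = (10*(-3) - 44)*37 = (-30 - 44)*37 = -74*37 = -2738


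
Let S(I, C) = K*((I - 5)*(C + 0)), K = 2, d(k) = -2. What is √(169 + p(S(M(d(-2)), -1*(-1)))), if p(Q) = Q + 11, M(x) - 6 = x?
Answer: √178 ≈ 13.342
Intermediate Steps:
M(x) = 6 + x
S(I, C) = 2*C*(-5 + I) (S(I, C) = 2*((I - 5)*(C + 0)) = 2*((-5 + I)*C) = 2*(C*(-5 + I)) = 2*C*(-5 + I))
p(Q) = 11 + Q
√(169 + p(S(M(d(-2)), -1*(-1)))) = √(169 + (11 + 2*(-1*(-1))*(-5 + (6 - 2)))) = √(169 + (11 + 2*1*(-5 + 4))) = √(169 + (11 + 2*1*(-1))) = √(169 + (11 - 2)) = √(169 + 9) = √178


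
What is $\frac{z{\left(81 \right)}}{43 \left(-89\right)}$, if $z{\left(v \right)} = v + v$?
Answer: $- \frac{162}{3827} \approx -0.042331$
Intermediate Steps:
$z{\left(v \right)} = 2 v$
$\frac{z{\left(81 \right)}}{43 \left(-89\right)} = \frac{2 \cdot 81}{43 \left(-89\right)} = \frac{162}{-3827} = 162 \left(- \frac{1}{3827}\right) = - \frac{162}{3827}$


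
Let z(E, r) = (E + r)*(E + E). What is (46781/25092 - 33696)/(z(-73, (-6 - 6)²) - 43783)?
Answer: 20620811/33139188 ≈ 0.62225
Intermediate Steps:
z(E, r) = 2*E*(E + r) (z(E, r) = (E + r)*(2*E) = 2*E*(E + r))
(46781/25092 - 33696)/(z(-73, (-6 - 6)²) - 43783) = (46781/25092 - 33696)/(2*(-73)*(-73 + (-6 - 6)²) - 43783) = (46781*(1/25092) - 33696)/(2*(-73)*(-73 + (-12)²) - 43783) = (1141/612 - 33696)/(2*(-73)*(-73 + 144) - 43783) = -20620811/(612*(2*(-73)*71 - 43783)) = -20620811/(612*(-10366 - 43783)) = -20620811/612/(-54149) = -20620811/612*(-1/54149) = 20620811/33139188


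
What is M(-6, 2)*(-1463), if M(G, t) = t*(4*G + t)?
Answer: 64372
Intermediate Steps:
M(G, t) = t*(t + 4*G)
M(-6, 2)*(-1463) = (2*(2 + 4*(-6)))*(-1463) = (2*(2 - 24))*(-1463) = (2*(-22))*(-1463) = -44*(-1463) = 64372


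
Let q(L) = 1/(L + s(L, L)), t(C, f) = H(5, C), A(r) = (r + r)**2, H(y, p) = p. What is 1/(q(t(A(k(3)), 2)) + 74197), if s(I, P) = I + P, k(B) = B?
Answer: 108/8013277 ≈ 1.3478e-5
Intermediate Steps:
A(r) = 4*r**2 (A(r) = (2*r)**2 = 4*r**2)
t(C, f) = C
q(L) = 1/(3*L) (q(L) = 1/(L + (L + L)) = 1/(L + 2*L) = 1/(3*L))
1/(q(t(A(k(3)), 2)) + 74197) = 1/(1/(3*((4*3**2))) + 74197) = 1/(1/(3*((4*9))) + 74197) = 1/((1/3)/36 + 74197) = 1/((1/3)*(1/36) + 74197) = 1/(1/108 + 74197) = 1/(8013277/108) = 108/8013277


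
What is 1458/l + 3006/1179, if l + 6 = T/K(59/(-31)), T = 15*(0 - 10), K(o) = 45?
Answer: -281821/1834 ≈ -153.66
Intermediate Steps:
T = -150 (T = 15*(-10) = -150)
l = -28/3 (l = -6 - 150/45 = -6 - 150*1/45 = -6 - 10/3 = -28/3 ≈ -9.3333)
1458/l + 3006/1179 = 1458/(-28/3) + 3006/1179 = 1458*(-3/28) + 3006*(1/1179) = -2187/14 + 334/131 = -281821/1834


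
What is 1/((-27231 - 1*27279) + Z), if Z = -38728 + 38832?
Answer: -1/54406 ≈ -1.8380e-5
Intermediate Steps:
Z = 104
1/((-27231 - 1*27279) + Z) = 1/((-27231 - 1*27279) + 104) = 1/((-27231 - 27279) + 104) = 1/(-54510 + 104) = 1/(-54406) = -1/54406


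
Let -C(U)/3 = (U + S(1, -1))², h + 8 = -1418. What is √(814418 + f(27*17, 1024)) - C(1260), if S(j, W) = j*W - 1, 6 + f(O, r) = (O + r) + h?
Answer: 4747692 + √814469 ≈ 4.7486e+6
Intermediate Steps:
h = -1426 (h = -8 - 1418 = -1426)
f(O, r) = -1432 + O + r (f(O, r) = -6 + ((O + r) - 1426) = -6 + (-1426 + O + r) = -1432 + O + r)
S(j, W) = -1 + W*j (S(j, W) = W*j - 1 = -1 + W*j)
C(U) = -3*(-2 + U)² (C(U) = -3*(U + (-1 - 1*1))² = -3*(U + (-1 - 1))² = -3*(U - 2)² = -3*(-2 + U)²)
√(814418 + f(27*17, 1024)) - C(1260) = √(814418 + (-1432 + 27*17 + 1024)) - (-3)*(-2 + 1260)² = √(814418 + (-1432 + 459 + 1024)) - (-3)*1258² = √(814418 + 51) - (-3)*1582564 = √814469 - 1*(-4747692) = √814469 + 4747692 = 4747692 + √814469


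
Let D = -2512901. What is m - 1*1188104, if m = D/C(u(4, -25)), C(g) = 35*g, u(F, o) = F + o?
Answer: -870743539/735 ≈ -1.1847e+6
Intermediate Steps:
m = 2512901/735 (m = -2512901*1/(35*(4 - 25)) = -2512901/(35*(-21)) = -2512901/(-735) = -2512901*(-1/735) = 2512901/735 ≈ 3418.9)
m - 1*1188104 = 2512901/735 - 1*1188104 = 2512901/735 - 1188104 = -870743539/735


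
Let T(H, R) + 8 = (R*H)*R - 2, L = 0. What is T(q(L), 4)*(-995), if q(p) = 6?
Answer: -85570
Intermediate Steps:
T(H, R) = -10 + H*R**2 (T(H, R) = -8 + ((R*H)*R - 2) = -8 + ((H*R)*R - 2) = -8 + (H*R**2 - 2) = -8 + (-2 + H*R**2) = -10 + H*R**2)
T(q(L), 4)*(-995) = (-10 + 6*4**2)*(-995) = (-10 + 6*16)*(-995) = (-10 + 96)*(-995) = 86*(-995) = -85570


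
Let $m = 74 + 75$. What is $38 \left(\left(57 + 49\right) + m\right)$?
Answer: $9690$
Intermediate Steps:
$m = 149$
$38 \left(\left(57 + 49\right) + m\right) = 38 \left(\left(57 + 49\right) + 149\right) = 38 \left(106 + 149\right) = 38 \cdot 255 = 9690$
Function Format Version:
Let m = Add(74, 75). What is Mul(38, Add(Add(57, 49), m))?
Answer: 9690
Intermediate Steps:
m = 149
Mul(38, Add(Add(57, 49), m)) = Mul(38, Add(Add(57, 49), 149)) = Mul(38, Add(106, 149)) = Mul(38, 255) = 9690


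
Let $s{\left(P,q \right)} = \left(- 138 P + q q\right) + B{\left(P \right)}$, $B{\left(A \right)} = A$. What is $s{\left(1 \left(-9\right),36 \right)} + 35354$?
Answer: $37883$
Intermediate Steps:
$s{\left(P,q \right)} = q^{2} - 137 P$ ($s{\left(P,q \right)} = \left(- 138 P + q q\right) + P = \left(- 138 P + q^{2}\right) + P = \left(q^{2} - 138 P\right) + P = q^{2} - 137 P$)
$s{\left(1 \left(-9\right),36 \right)} + 35354 = \left(36^{2} - 137 \cdot 1 \left(-9\right)\right) + 35354 = \left(1296 - -1233\right) + 35354 = \left(1296 + 1233\right) + 35354 = 2529 + 35354 = 37883$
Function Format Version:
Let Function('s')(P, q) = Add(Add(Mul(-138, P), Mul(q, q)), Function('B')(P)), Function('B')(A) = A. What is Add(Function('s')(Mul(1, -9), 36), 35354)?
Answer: 37883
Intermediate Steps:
Function('s')(P, q) = Add(Pow(q, 2), Mul(-137, P)) (Function('s')(P, q) = Add(Add(Mul(-138, P), Mul(q, q)), P) = Add(Add(Mul(-138, P), Pow(q, 2)), P) = Add(Add(Pow(q, 2), Mul(-138, P)), P) = Add(Pow(q, 2), Mul(-137, P)))
Add(Function('s')(Mul(1, -9), 36), 35354) = Add(Add(Pow(36, 2), Mul(-137, Mul(1, -9))), 35354) = Add(Add(1296, Mul(-137, -9)), 35354) = Add(Add(1296, 1233), 35354) = Add(2529, 35354) = 37883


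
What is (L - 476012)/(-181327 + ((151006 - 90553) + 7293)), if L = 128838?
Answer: 347174/113581 ≈ 3.0566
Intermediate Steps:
(L - 476012)/(-181327 + ((151006 - 90553) + 7293)) = (128838 - 476012)/(-181327 + ((151006 - 90553) + 7293)) = -347174/(-181327 + (60453 + 7293)) = -347174/(-181327 + 67746) = -347174/(-113581) = -347174*(-1/113581) = 347174/113581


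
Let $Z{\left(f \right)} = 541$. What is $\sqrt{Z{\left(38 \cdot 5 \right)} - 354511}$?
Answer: $9 i \sqrt{4370} \approx 594.95 i$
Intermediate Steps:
$\sqrt{Z{\left(38 \cdot 5 \right)} - 354511} = \sqrt{541 - 354511} = \sqrt{-353970} = 9 i \sqrt{4370}$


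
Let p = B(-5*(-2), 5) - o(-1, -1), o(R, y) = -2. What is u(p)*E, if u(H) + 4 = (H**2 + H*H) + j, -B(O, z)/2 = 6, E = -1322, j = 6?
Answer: -267044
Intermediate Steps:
B(O, z) = -12 (B(O, z) = -2*6 = -12)
p = -10 (p = -12 - 1*(-2) = -12 + 2 = -10)
u(H) = 2 + 2*H**2 (u(H) = -4 + ((H**2 + H*H) + 6) = -4 + ((H**2 + H**2) + 6) = -4 + (2*H**2 + 6) = -4 + (6 + 2*H**2) = 2 + 2*H**2)
u(p)*E = (2 + 2*(-10)**2)*(-1322) = (2 + 2*100)*(-1322) = (2 + 200)*(-1322) = 202*(-1322) = -267044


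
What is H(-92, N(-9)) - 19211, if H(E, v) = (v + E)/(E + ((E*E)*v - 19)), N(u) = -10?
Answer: -1628151359/84751 ≈ -19211.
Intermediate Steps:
H(E, v) = (E + v)/(-19 + E + v*E**2) (H(E, v) = (E + v)/(E + (E**2*v - 19)) = (E + v)/(E + (v*E**2 - 19)) = (E + v)/(E + (-19 + v*E**2)) = (E + v)/(-19 + E + v*E**2))
H(-92, N(-9)) - 19211 = (-92 - 10)/(-19 - 92 - 10*(-92)**2) - 19211 = -102/(-19 - 92 - 10*8464) - 19211 = -102/(-19 - 92 - 84640) - 19211 = -102/(-84751) - 19211 = -1/84751*(-102) - 19211 = 102/84751 - 19211 = -1628151359/84751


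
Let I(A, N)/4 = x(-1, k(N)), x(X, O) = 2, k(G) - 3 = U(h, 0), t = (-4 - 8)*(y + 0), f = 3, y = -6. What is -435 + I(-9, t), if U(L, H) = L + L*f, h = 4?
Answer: -427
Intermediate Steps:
t = 72 (t = (-4 - 8)*(-6 + 0) = -12*(-6) = 72)
U(L, H) = 4*L (U(L, H) = L + L*3 = L + 3*L = 4*L)
k(G) = 19 (k(G) = 3 + 4*4 = 3 + 16 = 19)
I(A, N) = 8 (I(A, N) = 4*2 = 8)
-435 + I(-9, t) = -435 + 8 = -427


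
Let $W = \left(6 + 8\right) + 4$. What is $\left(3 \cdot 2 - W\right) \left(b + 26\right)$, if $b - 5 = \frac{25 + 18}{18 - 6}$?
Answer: $-415$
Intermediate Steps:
$W = 18$ ($W = 14 + 4 = 18$)
$b = \frac{103}{12}$ ($b = 5 + \frac{25 + 18}{18 - 6} = 5 + \frac{43}{12} = \frac{103}{12} \approx 8.5833$)
$\left(3 \cdot 2 - W\right) \left(b + 26\right) = \left(3 \cdot 2 - 18\right) \left(\frac{103}{12} + 26\right) = \left(6 - 18\right) \frac{415}{12} = \left(-12\right) \frac{415}{12} = -415$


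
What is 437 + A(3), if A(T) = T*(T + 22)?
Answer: 512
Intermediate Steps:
A(T) = T*(22 + T)
437 + A(3) = 437 + 3*(22 + 3) = 437 + 3*25 = 437 + 75 = 512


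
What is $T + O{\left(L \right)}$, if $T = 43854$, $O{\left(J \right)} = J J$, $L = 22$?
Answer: $44338$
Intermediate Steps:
$O{\left(J \right)} = J^{2}$
$T + O{\left(L \right)} = 43854 + 22^{2} = 43854 + 484 = 44338$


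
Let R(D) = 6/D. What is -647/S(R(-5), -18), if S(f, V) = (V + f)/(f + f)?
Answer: -647/8 ≈ -80.875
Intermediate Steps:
S(f, V) = (V + f)/(2*f) (S(f, V) = (V + f)/((2*f)) = (V + f)*(1/(2*f)) = (V + f)/(2*f))
-647/S(R(-5), -18) = -647*(-12/(5*(-18 + 6/(-5)))) = -647*(-12/(5*(-18 + 6*(-⅕)))) = -647*(-12/(5*(-18 - 6/5))) = -647/((½)*(-⅚)*(-96/5)) = -647/8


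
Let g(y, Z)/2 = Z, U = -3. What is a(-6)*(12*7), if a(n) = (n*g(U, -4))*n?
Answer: -24192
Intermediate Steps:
g(y, Z) = 2*Z
a(n) = -8*n² (a(n) = (n*(2*(-4)))*n = (n*(-8))*n = (-8*n)*n = -8*n²)
a(-6)*(12*7) = (-8*(-6)²)*(12*7) = -8*36*84 = -288*84 = -24192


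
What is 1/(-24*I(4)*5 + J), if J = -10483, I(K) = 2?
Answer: -1/10723 ≈ -9.3258e-5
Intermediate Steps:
1/(-24*I(4)*5 + J) = 1/(-24*2*5 - 10483) = 1/(-48*5 - 10483) = 1/(-240 - 10483) = 1/(-10723) = -1/10723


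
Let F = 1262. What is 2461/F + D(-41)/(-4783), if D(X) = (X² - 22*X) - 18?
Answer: 8533933/6036146 ≈ 1.4138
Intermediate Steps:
D(X) = -18 + X² - 22*X
2461/F + D(-41)/(-4783) = 2461/1262 + (-18 + (-41)² - 22*(-41))/(-4783) = 2461*(1/1262) + (-18 + 1681 + 902)*(-1/4783) = 2461/1262 + 2565*(-1/4783) = 2461/1262 - 2565/4783 = 8533933/6036146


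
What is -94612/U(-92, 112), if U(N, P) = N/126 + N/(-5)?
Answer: -14901390/2783 ≈ -5354.4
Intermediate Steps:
U(N, P) = -121*N/630 (U(N, P) = N*(1/126) + N*(-1/5) = N/126 - N/5 = -121*N/630)
-94612/U(-92, 112) = -94612/((-121/630*(-92))) = -94612/5566/315 = -94612*315/5566 = -14901390/2783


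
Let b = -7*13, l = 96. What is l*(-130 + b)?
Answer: -21216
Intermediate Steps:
b = -91
l*(-130 + b) = 96*(-130 - 91) = 96*(-221) = -21216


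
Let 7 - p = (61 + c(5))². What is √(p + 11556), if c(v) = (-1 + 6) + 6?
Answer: √6379 ≈ 79.869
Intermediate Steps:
c(v) = 11 (c(v) = 5 + 6 = 11)
p = -5177 (p = 7 - (61 + 11)² = 7 - 1*72² = 7 - 1*5184 = 7 - 5184 = -5177)
√(p + 11556) = √(-5177 + 11556) = √6379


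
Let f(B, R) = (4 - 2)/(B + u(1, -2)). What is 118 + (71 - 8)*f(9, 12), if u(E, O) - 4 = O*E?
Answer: 1424/11 ≈ 129.45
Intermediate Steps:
u(E, O) = 4 + E*O (u(E, O) = 4 + O*E = 4 + E*O)
f(B, R) = 2/(2 + B) (f(B, R) = (4 - 2)/(B + (4 + 1*(-2))) = 2/(B + (4 - 2)) = 2/(B + 2) = 2/(2 + B))
118 + (71 - 8)*f(9, 12) = 118 + (71 - 8)*(2/(2 + 9)) = 118 + 63*(2/11) = 118 + 126/11 = 1424/11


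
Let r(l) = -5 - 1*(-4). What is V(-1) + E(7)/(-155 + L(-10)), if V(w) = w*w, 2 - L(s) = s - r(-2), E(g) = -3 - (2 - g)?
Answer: 71/72 ≈ 0.98611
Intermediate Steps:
r(l) = -1 (r(l) = -5 + 4 = -1)
E(g) = -5 + g (E(g) = -3 + (-2 + g) = -5 + g)
L(s) = 1 - s (L(s) = 2 - (s - 1*(-1)) = 2 - (s + 1) = 2 - (1 + s) = 2 + (-1 - s) = 1 - s)
V(w) = w²
V(-1) + E(7)/(-155 + L(-10)) = (-1)² + (-5 + 7)/(-155 + (1 - 1*(-10))) = 1 + 2/(-155 + (1 + 10)) = 1 + 2/(-155 + 11) = 1 + 2/(-144) = 1 + 2*(-1/144) = 1 - 1/72 = 71/72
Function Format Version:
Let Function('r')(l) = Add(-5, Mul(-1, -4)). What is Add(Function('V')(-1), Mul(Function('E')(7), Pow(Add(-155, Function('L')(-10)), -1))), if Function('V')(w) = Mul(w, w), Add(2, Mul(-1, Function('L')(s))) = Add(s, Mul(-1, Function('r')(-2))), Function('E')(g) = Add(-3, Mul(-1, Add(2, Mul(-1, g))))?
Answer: Rational(71, 72) ≈ 0.98611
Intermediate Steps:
Function('r')(l) = -1 (Function('r')(l) = Add(-5, 4) = -1)
Function('E')(g) = Add(-5, g) (Function('E')(g) = Add(-3, Add(-2, g)) = Add(-5, g))
Function('L')(s) = Add(1, Mul(-1, s)) (Function('L')(s) = Add(2, Mul(-1, Add(s, Mul(-1, -1)))) = Add(2, Mul(-1, Add(s, 1))) = Add(2, Mul(-1, Add(1, s))) = Add(2, Add(-1, Mul(-1, s))) = Add(1, Mul(-1, s)))
Function('V')(w) = Pow(w, 2)
Add(Function('V')(-1), Mul(Function('E')(7), Pow(Add(-155, Function('L')(-10)), -1))) = Add(Pow(-1, 2), Mul(Add(-5, 7), Pow(Add(-155, Add(1, Mul(-1, -10))), -1))) = Add(1, Mul(2, Pow(Add(-155, Add(1, 10)), -1))) = Add(1, Mul(2, Pow(Add(-155, 11), -1))) = Add(1, Mul(2, Pow(-144, -1))) = Add(1, Mul(2, Rational(-1, 144))) = Add(1, Rational(-1, 72)) = Rational(71, 72)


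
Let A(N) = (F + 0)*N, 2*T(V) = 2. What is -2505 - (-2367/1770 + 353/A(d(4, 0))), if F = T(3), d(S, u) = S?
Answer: -3058457/1180 ≈ -2591.9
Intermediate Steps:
T(V) = 1 (T(V) = (½)*2 = 1)
F = 1
A(N) = N (A(N) = (1 + 0)*N = 1*N = N)
-2505 - (-2367/1770 + 353/A(d(4, 0))) = -2505 - (-2367/1770 + 353/4) = -2505 - (-2367*1/1770 + 353*(¼)) = -2505 - (-789/590 + 353/4) = -2505 - 1*102557/1180 = -2505 - 102557/1180 = -3058457/1180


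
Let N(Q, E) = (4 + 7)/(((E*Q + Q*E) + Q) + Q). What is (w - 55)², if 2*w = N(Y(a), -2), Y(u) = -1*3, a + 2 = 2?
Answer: 421201/144 ≈ 2925.0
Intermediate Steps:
a = 0 (a = -2 + 2 = 0)
Y(u) = -3
N(Q, E) = 11/(2*Q + 2*E*Q) (N(Q, E) = 11/(((E*Q + E*Q) + Q) + Q) = 11/((2*E*Q + Q) + Q) = 11/((Q + 2*E*Q) + Q) = 11/(2*Q + 2*E*Q))
w = 11/12 (w = ((11/2)/(-3*(1 - 2)))/2 = ((11/2)*(-⅓)/(-1))/2 = ((11/2)*(-⅓)*(-1))/2 = (½)*(11/6) = 11/12 ≈ 0.91667)
(w - 55)² = (11/12 - 55)² = (-649/12)² = 421201/144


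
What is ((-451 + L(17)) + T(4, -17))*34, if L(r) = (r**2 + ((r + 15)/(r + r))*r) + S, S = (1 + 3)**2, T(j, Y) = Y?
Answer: -4998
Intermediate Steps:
S = 16 (S = 4**2 = 16)
L(r) = 47/2 + r**2 + r/2 (L(r) = (r**2 + ((r + 15)/(r + r))*r) + 16 = (r**2 + ((15 + r)/((2*r)))*r) + 16 = (r**2 + ((15 + r)*(1/(2*r)))*r) + 16 = (r**2 + ((15 + r)/(2*r))*r) + 16 = (r**2 + (15/2 + r/2)) + 16 = (15/2 + r**2 + r/2) + 16 = 47/2 + r**2 + r/2)
((-451 + L(17)) + T(4, -17))*34 = ((-451 + (47/2 + 17**2 + (1/2)*17)) - 17)*34 = ((-451 + (47/2 + 289 + 17/2)) - 17)*34 = ((-451 + 321) - 17)*34 = (-130 - 17)*34 = -147*34 = -4998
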